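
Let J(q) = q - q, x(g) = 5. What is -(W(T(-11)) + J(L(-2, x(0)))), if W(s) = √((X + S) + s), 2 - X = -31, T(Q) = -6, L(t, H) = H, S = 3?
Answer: -√30 ≈ -5.4772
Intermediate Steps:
J(q) = 0
X = 33 (X = 2 - 1*(-31) = 2 + 31 = 33)
W(s) = √(36 + s) (W(s) = √((33 + 3) + s) = √(36 + s))
-(W(T(-11)) + J(L(-2, x(0)))) = -(√(36 - 6) + 0) = -(√30 + 0) = -√30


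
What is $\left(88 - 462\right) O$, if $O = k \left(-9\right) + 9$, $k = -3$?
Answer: $-13464$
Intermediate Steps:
$O = 36$ ($O = \left(-3\right) \left(-9\right) + 9 = 27 + 9 = 36$)
$\left(88 - 462\right) O = \left(88 - 462\right) 36 = \left(-374\right) 36 = -13464$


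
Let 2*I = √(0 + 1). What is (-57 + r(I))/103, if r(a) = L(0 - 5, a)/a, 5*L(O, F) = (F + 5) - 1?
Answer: -276/515 ≈ -0.53592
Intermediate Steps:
I = ½ (I = √(0 + 1)/2 = √1/2 = (½)*1 = ½ ≈ 0.50000)
L(O, F) = ⅘ + F/5 (L(O, F) = ((F + 5) - 1)/5 = ((5 + F) - 1)/5 = (4 + F)/5 = ⅘ + F/5)
r(a) = (⅘ + a/5)/a
(-57 + r(I))/103 = (-57 + (4 + ½)/(5*(½)))/103 = (-57 + (⅕)*2*(9/2))*(1/103) = (-57 + 9/5)*(1/103) = -276/5*1/103 = -276/515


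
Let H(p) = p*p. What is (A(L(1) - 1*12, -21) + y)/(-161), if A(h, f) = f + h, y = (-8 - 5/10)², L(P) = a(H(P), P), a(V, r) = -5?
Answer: -137/644 ≈ -0.21273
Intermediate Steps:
H(p) = p²
L(P) = -5
y = 289/4 (y = (-8 - 5*⅒)² = (-8 - ½)² = (-17/2)² = 289/4 ≈ 72.250)
(A(L(1) - 1*12, -21) + y)/(-161) = ((-21 + (-5 - 1*12)) + 289/4)/(-161) = ((-21 + (-5 - 12)) + 289/4)*(-1/161) = ((-21 - 17) + 289/4)*(-1/161) = (-38 + 289/4)*(-1/161) = (137/4)*(-1/161) = -137/644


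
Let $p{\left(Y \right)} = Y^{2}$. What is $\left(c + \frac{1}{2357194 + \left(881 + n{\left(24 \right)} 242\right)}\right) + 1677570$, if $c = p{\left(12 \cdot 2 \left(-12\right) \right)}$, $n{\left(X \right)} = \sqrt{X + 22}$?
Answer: $\frac{425624544577257483}{241761522247} - \frac{242 \sqrt{46}}{5560515011681} \approx 1.7605 \cdot 10^{6}$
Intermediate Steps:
$n{\left(X \right)} = \sqrt{22 + X}$
$c = 82944$ ($c = \left(12 \cdot 2 \left(-12\right)\right)^{2} = \left(24 \left(-12\right)\right)^{2} = \left(-288\right)^{2} = 82944$)
$\left(c + \frac{1}{2357194 + \left(881 + n{\left(24 \right)} 242\right)}\right) + 1677570 = \left(82944 + \frac{1}{2357194 + \left(881 + \sqrt{22 + 24} \cdot 242\right)}\right) + 1677570 = \left(82944 + \frac{1}{2357194 + \left(881 + \sqrt{46} \cdot 242\right)}\right) + 1677570 = \left(82944 + \frac{1}{2357194 + \left(881 + 242 \sqrt{46}\right)}\right) + 1677570 = \left(82944 + \frac{1}{2358075 + 242 \sqrt{46}}\right) + 1677570 = 1760514 + \frac{1}{2358075 + 242 \sqrt{46}}$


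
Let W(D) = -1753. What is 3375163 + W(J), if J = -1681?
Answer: 3373410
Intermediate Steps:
3375163 + W(J) = 3375163 - 1753 = 3373410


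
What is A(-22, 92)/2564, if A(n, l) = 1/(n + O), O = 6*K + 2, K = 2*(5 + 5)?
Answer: 1/256400 ≈ 3.9002e-6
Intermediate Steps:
K = 20 (K = 2*10 = 20)
O = 122 (O = 6*20 + 2 = 120 + 2 = 122)
A(n, l) = 1/(122 + n) (A(n, l) = 1/(n + 122) = 1/(122 + n))
A(-22, 92)/2564 = 1/((122 - 22)*2564) = (1/2564)/100 = (1/100)*(1/2564) = 1/256400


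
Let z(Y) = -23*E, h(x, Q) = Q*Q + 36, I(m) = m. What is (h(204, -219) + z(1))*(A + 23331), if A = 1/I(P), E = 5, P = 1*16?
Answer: 8937103477/8 ≈ 1.1171e+9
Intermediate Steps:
P = 16
h(x, Q) = 36 + Q² (h(x, Q) = Q² + 36 = 36 + Q²)
z(Y) = -115 (z(Y) = -23*5 = -115)
A = 1/16 ≈ 0.062500
(h(204, -219) + z(1))*(A + 23331) = ((36 + (-219)²) - 115)*(1/16 + 23331) = ((36 + 47961) - 115)*(373297/16) = (47997 - 115)*(373297/16) = 47882*(373297/16) = 8937103477/8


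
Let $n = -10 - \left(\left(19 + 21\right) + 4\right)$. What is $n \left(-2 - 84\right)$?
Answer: $4644$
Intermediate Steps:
$n = -54$ ($n = -10 - \left(40 + 4\right) = -10 - 44 = -54$)
$n \left(-2 - 84\right) = - 54 \left(-2 - 84\right) = \left(-54\right) \left(-86\right) = 4644$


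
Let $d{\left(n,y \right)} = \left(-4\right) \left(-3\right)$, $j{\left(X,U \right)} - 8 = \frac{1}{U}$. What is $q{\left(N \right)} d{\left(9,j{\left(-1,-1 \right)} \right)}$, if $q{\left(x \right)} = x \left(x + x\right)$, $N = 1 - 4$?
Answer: $216$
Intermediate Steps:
$j{\left(X,U \right)} = 8 + \frac{1}{U}$
$d{\left(n,y \right)} = 12$
$N = -3$ ($N = 1 - 4 = -3$)
$q{\left(x \right)} = 2 x^{2}$ ($q{\left(x \right)} = x 2 x = 2 x^{2}$)
$q{\left(N \right)} d{\left(9,j{\left(-1,-1 \right)} \right)} = 2 \left(-3\right)^{2} \cdot 12 = 2 \cdot 9 \cdot 12 = 18 \cdot 12 = 216$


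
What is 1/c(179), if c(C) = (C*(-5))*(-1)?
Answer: 1/895 ≈ 0.0011173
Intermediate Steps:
c(C) = 5*C (c(C) = -5*C*(-1) = 5*C)
1/c(179) = 1/(5*179) = 1/895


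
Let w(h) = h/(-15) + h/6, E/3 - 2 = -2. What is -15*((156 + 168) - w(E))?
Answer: -4860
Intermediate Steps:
E = 0 (E = 6 + 3*(-2) = 6 - 6 = 0)
w(h) = h/10 (w(h) = h*(-1/15) + h*(⅙) = -h/15 + h/6 = h/10)
-15*((156 + 168) - w(E)) = -15*((156 + 168) - 0/10) = -15*(324 - 1*0) = -15*(324 + 0) = -15*324 = -4860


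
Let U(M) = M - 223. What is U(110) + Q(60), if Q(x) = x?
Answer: -53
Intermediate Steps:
U(M) = -223 + M
U(110) + Q(60) = (-223 + 110) + 60 = -113 + 60 = -53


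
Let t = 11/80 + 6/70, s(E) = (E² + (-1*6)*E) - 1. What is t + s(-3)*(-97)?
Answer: -282439/112 ≈ -2521.8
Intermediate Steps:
s(E) = -1 + E² - 6*E (s(E) = (E² - 6*E) - 1 = -1 + E² - 6*E)
t = 25/112 (t = 11*(1/80) + 6*(1/70) = 11/80 + 3/35 = 25/112 ≈ 0.22321)
t + s(-3)*(-97) = 25/112 + (-1 + (-3)² - 6*(-3))*(-97) = 25/112 + (-1 + 9 + 18)*(-97) = 25/112 + 26*(-97) = 25/112 - 2522 = -282439/112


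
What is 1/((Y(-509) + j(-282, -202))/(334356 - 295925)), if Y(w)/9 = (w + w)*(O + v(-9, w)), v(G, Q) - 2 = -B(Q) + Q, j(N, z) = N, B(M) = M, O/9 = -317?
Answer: 38431/26120580 ≈ 0.0014713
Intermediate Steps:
O = -2853 (O = 9*(-317) = -2853)
v(G, Q) = 2 (v(G, Q) = 2 + (-Q + Q) = 2 + 0 = 2)
Y(w) = -51318*w (Y(w) = 9*((w + w)*(-2853 + 2)) = 9*((2*w)*(-2851)) = 9*(-5702*w) = -51318*w)
1/((Y(-509) + j(-282, -202))/(334356 - 295925)) = 1/((-51318*(-509) - 282)/(334356 - 295925)) = 1/((26120862 - 282)/38431) = 1/(26120580*(1/38431)) = 1/(26120580/38431) = 38431/26120580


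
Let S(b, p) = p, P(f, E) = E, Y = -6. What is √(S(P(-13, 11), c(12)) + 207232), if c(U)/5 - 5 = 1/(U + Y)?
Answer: √7461282/6 ≈ 455.26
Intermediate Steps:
c(U) = 25 + 5/(-6 + U) (c(U) = 25 + 5/(U - 6) = 25 + 5/(-6 + U))
√(S(P(-13, 11), c(12)) + 207232) = √(5*(-29 + 5*12)/(-6 + 12) + 207232) = √(5*(-29 + 60)/6 + 207232) = √(5*(⅙)*31 + 207232) = √(155/6 + 207232) = √(1243547/6) = √7461282/6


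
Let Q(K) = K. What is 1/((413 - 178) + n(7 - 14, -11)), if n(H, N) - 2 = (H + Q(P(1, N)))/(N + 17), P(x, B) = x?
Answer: 1/236 ≈ 0.0042373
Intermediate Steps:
n(H, N) = 2 + (1 + H)/(17 + N) (n(H, N) = 2 + (H + 1)/(N + 17) = 2 + (1 + H)/(17 + N))
1/((413 - 178) + n(7 - 14, -11)) = 1/((413 - 178) + (35 + (7 - 14) + 2*(-11))/(17 - 11)) = 1/(235 + (35 - 7 - 22)/6) = 1/(235 + (1/6)*6) = 1/(235 + 1) = 1/236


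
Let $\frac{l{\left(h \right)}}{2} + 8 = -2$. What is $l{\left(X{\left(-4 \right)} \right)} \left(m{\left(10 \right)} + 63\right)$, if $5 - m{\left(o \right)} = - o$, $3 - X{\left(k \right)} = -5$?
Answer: $-1560$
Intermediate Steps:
$X{\left(k \right)} = 8$ ($X{\left(k \right)} = 3 - -5 = 3 + 5 = 8$)
$l{\left(h \right)} = -20$ ($l{\left(h \right)} = -16 + 2 \left(-2\right) = -16 - 4 = -20$)
$m{\left(o \right)} = 5 + o$ ($m{\left(o \right)} = 5 - - o = 5 + o$)
$l{\left(X{\left(-4 \right)} \right)} \left(m{\left(10 \right)} + 63\right) = - 20 \left(\left(5 + 10\right) + 63\right) = - 20 \left(15 + 63\right) = \left(-20\right) 78 = -1560$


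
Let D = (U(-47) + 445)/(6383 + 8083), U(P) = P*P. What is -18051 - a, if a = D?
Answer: -130564210/7233 ≈ -18051.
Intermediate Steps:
U(P) = P**2
D = 1327/7233 (D = ((-47)**2 + 445)/(6383 + 8083) = (2209 + 445)/14466 = 2654*(1/14466) = 1327/7233 ≈ 0.18346)
a = 1327/7233 ≈ 0.18346
-18051 - a = -18051 - 1*1327/7233 = -18051 - 1327/7233 = -130564210/7233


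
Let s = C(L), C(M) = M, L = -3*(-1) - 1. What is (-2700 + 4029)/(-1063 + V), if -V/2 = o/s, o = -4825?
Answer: 443/1254 ≈ 0.35327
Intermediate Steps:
L = 2 (L = 3 - 1 = 2)
s = 2
V = 4825 (V = -(-9650)/2 = -2*(-4825/2) = 4825)
(-2700 + 4029)/(-1063 + V) = (-2700 + 4029)/(-1063 + 4825) = 1329/3762 = 1329*(1/3762) = 443/1254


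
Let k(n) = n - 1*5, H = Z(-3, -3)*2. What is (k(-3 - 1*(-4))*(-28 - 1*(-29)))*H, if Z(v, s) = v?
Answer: 24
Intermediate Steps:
H = -6 (H = -3*2 = -6)
k(n) = -5 + n (k(n) = n - 5 = -5 + n)
(k(-3 - 1*(-4))*(-28 - 1*(-29)))*H = ((-5 + (-3 - 1*(-4)))*(-28 - 1*(-29)))*(-6) = ((-5 + (-3 + 4))*(-28 + 29))*(-6) = ((-5 + 1)*1)*(-6) = -4*1*(-6) = -4*(-6) = 24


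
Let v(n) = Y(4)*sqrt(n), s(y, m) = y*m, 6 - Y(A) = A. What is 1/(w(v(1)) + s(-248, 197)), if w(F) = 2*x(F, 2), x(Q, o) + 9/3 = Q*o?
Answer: -1/48854 ≈ -2.0469e-5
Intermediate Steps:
Y(A) = 6 - A
x(Q, o) = -3 + Q*o
s(y, m) = m*y
v(n) = 2*sqrt(n) (v(n) = (6 - 1*4)*sqrt(n) = (6 - 4)*sqrt(n) = 2*sqrt(n))
w(F) = -6 + 4*F (w(F) = 2*(-3 + F*2) = 2*(-3 + 2*F) = -6 + 4*F)
1/(w(v(1)) + s(-248, 197)) = 1/((-6 + 4*(2*sqrt(1))) + 197*(-248)) = 1/((-6 + 4*(2*1)) - 48856) = 1/((-6 + 4*2) - 48856) = 1/((-6 + 8) - 48856) = 1/(2 - 48856) = 1/(-48854) = -1/48854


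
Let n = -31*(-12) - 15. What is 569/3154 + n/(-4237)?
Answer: 67625/703342 ≈ 0.096148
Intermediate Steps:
n = 357 (n = 372 - 15 = 357)
569/3154 + n/(-4237) = 569/3154 + 357/(-4237) = 569*(1/3154) + 357*(-1/4237) = 569/3154 - 357/4237 = 67625/703342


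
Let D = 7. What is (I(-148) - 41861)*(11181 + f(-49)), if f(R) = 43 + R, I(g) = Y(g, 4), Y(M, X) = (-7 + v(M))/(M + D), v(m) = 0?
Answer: -21986417650/47 ≈ -4.6780e+8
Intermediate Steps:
Y(M, X) = -7/(7 + M) (Y(M, X) = (-7 + 0)/(M + 7) = -7/(7 + M))
I(g) = -7/(7 + g)
(I(-148) - 41861)*(11181 + f(-49)) = (-7/(7 - 148) - 41861)*(11181 + (43 - 49)) = (-7/(-141) - 41861)*(11181 - 6) = (-7*(-1/141) - 41861)*11175 = (7/141 - 41861)*11175 = -5902394/141*11175 = -21986417650/47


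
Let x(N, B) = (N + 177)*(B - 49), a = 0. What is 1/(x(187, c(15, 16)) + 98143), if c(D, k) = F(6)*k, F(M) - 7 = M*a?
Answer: 1/121075 ≈ 8.2593e-6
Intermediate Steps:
F(M) = 7 (F(M) = 7 + M*0 = 7 + 0 = 7)
c(D, k) = 7*k
x(N, B) = (-49 + B)*(177 + N) (x(N, B) = (177 + N)*(-49 + B) = (-49 + B)*(177 + N))
1/(x(187, c(15, 16)) + 98143) = 1/((-8673 - 49*187 + 177*(7*16) + (7*16)*187) + 98143) = 1/((-8673 - 9163 + 177*112 + 112*187) + 98143) = 1/((-8673 - 9163 + 19824 + 20944) + 98143) = 1/(22932 + 98143) = 1/121075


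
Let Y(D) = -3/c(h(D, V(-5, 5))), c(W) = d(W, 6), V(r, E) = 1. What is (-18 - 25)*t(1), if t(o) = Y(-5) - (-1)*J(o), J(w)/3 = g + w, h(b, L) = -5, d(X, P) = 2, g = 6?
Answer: -1677/2 ≈ -838.50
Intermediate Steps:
c(W) = 2
J(w) = 18 + 3*w (J(w) = 3*(6 + w) = 18 + 3*w)
Y(D) = -3/2
t(o) = 33/2 + 3*o (t(o) = -3/2 - (-1)*(18 + 3*o) = -3/2 - (-18 - 3*o) = -3/2 + (18 + 3*o) = 33/2 + 3*o)
(-18 - 25)*t(1) = (-18 - 25)*(33/2 + 3*1) = -43*(33/2 + 3) = -43*39/2 = -1677/2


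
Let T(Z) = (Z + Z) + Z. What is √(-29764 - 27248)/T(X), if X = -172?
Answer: -I*√14253/258 ≈ -0.46274*I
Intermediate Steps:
T(Z) = 3*Z (T(Z) = 2*Z + Z = 3*Z)
√(-29764 - 27248)/T(X) = √(-29764 - 27248)/((3*(-172))) = √(-57012)/(-516) = (2*I*√14253)*(-1/516) = -I*√14253/258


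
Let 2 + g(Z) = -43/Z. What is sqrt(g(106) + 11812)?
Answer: sqrt(132692602)/106 ≈ 108.67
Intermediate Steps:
g(Z) = -2 - 43/Z
sqrt(g(106) + 11812) = sqrt((-2 - 43/106) + 11812) = sqrt(-255/106 + 11812) = sqrt(1251817/106) = sqrt(132692602)/106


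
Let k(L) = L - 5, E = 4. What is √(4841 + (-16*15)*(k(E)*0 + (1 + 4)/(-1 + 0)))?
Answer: √6041 ≈ 77.724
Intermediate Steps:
k(L) = -5 + L
√(4841 + (-16*15)*(k(E)*0 + (1 + 4)/(-1 + 0))) = √(4841 + (-16*15)*((-5 + 4)*0 + (1 + 4)/(-1 + 0))) = √(4841 - 240*(-1*0 + 5/(-1))) = √(4841 - 240*(0 + 5*(-1))) = √(4841 - 240*(0 - 5)) = √(4841 - 240*(-5)) = √(4841 + 1200) = √6041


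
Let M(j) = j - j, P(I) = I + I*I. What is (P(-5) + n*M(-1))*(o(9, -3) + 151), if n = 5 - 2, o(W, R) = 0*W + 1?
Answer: 3040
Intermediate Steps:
o(W, R) = 1 (o(W, R) = 0 + 1 = 1)
P(I) = I + I²
n = 3
M(j) = 0
(P(-5) + n*M(-1))*(o(9, -3) + 151) = (-5*(1 - 5) + 3*0)*(1 + 151) = (-5*(-4) + 0)*152 = (20 + 0)*152 = 20*152 = 3040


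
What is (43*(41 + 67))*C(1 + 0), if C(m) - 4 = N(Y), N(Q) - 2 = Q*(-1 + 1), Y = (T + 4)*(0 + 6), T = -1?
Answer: 27864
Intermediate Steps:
Y = 18 (Y = (-1 + 4)*(0 + 6) = 3*6 = 18)
N(Q) = 2 (N(Q) = 2 + Q*(-1 + 1) = 2 + Q*0 = 2 + 0 = 2)
C(m) = 6 (C(m) = 4 + 2 = 6)
(43*(41 + 67))*C(1 + 0) = (43*(41 + 67))*6 = (43*108)*6 = 4644*6 = 27864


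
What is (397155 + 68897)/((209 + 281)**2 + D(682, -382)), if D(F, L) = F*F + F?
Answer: 233026/352953 ≈ 0.66022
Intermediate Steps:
D(F, L) = F + F**2 (D(F, L) = F**2 + F = F + F**2)
(397155 + 68897)/((209 + 281)**2 + D(682, -382)) = (397155 + 68897)/((209 + 281)**2 + 682*(1 + 682)) = 466052/(490**2 + 682*683) = 466052/(240100 + 465806) = 466052/705906 = 466052*(1/705906) = 233026/352953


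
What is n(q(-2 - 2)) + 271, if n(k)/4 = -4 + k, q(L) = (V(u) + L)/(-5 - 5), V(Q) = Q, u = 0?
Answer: 1283/5 ≈ 256.60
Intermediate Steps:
q(L) = -L/10 (q(L) = (0 + L)/(-5 - 5) = L/(-10) = L*(-⅒) = -L/10)
n(k) = -16 + 4*k (n(k) = 4*(-4 + k) = -16 + 4*k)
n(q(-2 - 2)) + 271 = (-16 + 4*(-(-2 - 2)/10)) + 271 = (-16 + 4*(-⅒*(-4))) + 271 = (-16 + 4*(⅖)) + 271 = (-16 + 8/5) + 271 = -72/5 + 271 = 1283/5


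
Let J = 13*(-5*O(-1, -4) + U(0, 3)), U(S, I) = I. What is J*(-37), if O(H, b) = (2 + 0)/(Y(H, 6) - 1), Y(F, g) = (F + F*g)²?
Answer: -32227/24 ≈ -1342.8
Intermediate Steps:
O(H, b) = 2/(-1 + 49*H²) (O(H, b) = (2 + 0)/(H²*(1 + 6)² - 1) = 2/(H²*7² - 1) = 2/(H²*49 - 1) = 2/(49*H² - 1) = 2/(-1 + 49*H²))
J = 871/24 (J = 13*(-10/(-1 + 49*(-1)²) + 3) = 13*(-10/(-1 + 49*1) + 3) = 13*(-10/(-1 + 49) + 3) = 13*(-10/48 + 3) = 13*(-5*1/24 + 3) = 13*(-5/24 + 3) = 13*(67/24) = 871/24 ≈ 36.292)
J*(-37) = (871/24)*(-37) = -32227/24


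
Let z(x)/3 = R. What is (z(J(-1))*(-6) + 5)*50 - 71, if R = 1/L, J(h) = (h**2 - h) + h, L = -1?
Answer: 1079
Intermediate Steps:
J(h) = h**2
R = -1 (R = 1/(-1) = -1)
z(x) = -3 (z(x) = 3*(-1) = -3)
(z(J(-1))*(-6) + 5)*50 - 71 = (-3*(-6) + 5)*50 - 71 = (18 + 5)*50 - 71 = 23*50 - 71 = 1150 - 71 = 1079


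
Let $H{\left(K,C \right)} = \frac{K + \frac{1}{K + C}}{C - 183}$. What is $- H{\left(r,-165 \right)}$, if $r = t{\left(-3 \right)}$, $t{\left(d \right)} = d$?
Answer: $- \frac{505}{58464} \approx -0.0086378$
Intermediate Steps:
$r = -3$
$H{\left(K,C \right)} = \frac{K + \frac{1}{C + K}}{-183 + C}$
$- H{\left(r,-165 \right)} = - \frac{1 + \left(-3\right)^{2} - -495}{\left(-165\right)^{2} - -30195 - -549 - -495} = - \frac{1 + 9 + 495}{27225 + 30195 + 549 + 495} = - \frac{505}{58464}$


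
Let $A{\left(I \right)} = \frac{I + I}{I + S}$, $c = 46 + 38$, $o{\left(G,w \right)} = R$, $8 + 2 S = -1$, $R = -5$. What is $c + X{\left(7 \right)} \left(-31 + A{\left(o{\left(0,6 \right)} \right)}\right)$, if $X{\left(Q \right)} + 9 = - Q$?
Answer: $\frac{10700}{19} \approx 563.16$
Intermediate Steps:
$X{\left(Q \right)} = -9 - Q$
$S = - \frac{9}{2}$ ($S = -4 + \frac{1}{2} \left(-1\right) = -4 - \frac{1}{2} = - \frac{9}{2} \approx -4.5$)
$o{\left(G,w \right)} = -5$
$c = 84$
$A{\left(I \right)} = \frac{2 I}{- \frac{9}{2} + I}$ ($A{\left(I \right)} = \frac{I + I}{I - \frac{9}{2}} = \frac{2 I}{- \frac{9}{2} + I}$)
$c + X{\left(7 \right)} \left(-31 + A{\left(o{\left(0,6 \right)} \right)}\right) = 84 + \left(-9 - 7\right) \left(-31 + 4 \left(-5\right) \frac{1}{-9 + 2 \left(-5\right)}\right) = 84 + \left(-9 - 7\right) \left(-31 + 4 \left(-5\right) \frac{1}{-9 - 10}\right) = 84 - 16 \left(-31 + 4 \left(-5\right) \frac{1}{-19}\right) = 84 - 16 \left(-31 + 4 \left(-5\right) \left(- \frac{1}{19}\right)\right) = 84 - 16 \left(-31 + \frac{20}{19}\right) = 84 - - \frac{9104}{19} = 84 + \frac{9104}{19} = \frac{10700}{19}$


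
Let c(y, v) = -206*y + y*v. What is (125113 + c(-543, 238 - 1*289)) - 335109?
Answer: -70445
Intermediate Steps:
c(y, v) = -206*y + v*y
(125113 + c(-543, 238 - 1*289)) - 335109 = (125113 - 543*(-206 + (238 - 1*289))) - 335109 = (125113 - 543*(-206 + (238 - 289))) - 335109 = (125113 - 543*(-206 - 51)) - 335109 = (125113 - 543*(-257)) - 335109 = (125113 + 139551) - 335109 = 264664 - 335109 = -70445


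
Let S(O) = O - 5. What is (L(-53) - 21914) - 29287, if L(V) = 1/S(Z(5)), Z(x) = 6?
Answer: -51200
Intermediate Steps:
S(O) = -5 + O
L(V) = 1 (L(V) = 1/(-5 + 6) = 1/1 = 1)
(L(-53) - 21914) - 29287 = (1 - 21914) - 29287 = -21913 - 29287 = -51200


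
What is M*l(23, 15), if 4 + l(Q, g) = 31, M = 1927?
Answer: 52029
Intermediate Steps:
l(Q, g) = 27 (l(Q, g) = -4 + 31 = 27)
M*l(23, 15) = 1927*27 = 52029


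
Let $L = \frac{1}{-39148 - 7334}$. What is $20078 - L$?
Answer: $\frac{933265597}{46482} \approx 20078.0$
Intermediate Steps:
$L = - \frac{1}{46482}$ ($L = \frac{1}{-46482} = - \frac{1}{46482} \approx -2.1514 \cdot 10^{-5}$)
$20078 - L = 20078 - - \frac{1}{46482} = 20078 + \frac{1}{46482} = \frac{933265597}{46482}$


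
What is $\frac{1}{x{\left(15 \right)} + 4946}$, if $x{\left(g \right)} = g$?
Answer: $\frac{1}{4961} \approx 0.00020157$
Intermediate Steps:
$\frac{1}{x{\left(15 \right)} + 4946} = \frac{1}{15 + 4946} = \frac{1}{4961}$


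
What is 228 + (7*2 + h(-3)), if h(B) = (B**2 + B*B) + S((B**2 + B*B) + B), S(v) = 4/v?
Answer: 3904/15 ≈ 260.27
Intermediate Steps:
h(B) = 2*B**2 + 4/(B + 2*B**2) (h(B) = (B**2 + B*B) + 4/((B**2 + B*B) + B) = (B**2 + B**2) + 4/((B**2 + B**2) + B) = 2*B**2 + 4/(2*B**2 + B) = 2*B**2 + 4/(B + 2*B**2))
228 + (7*2 + h(-3)) = 228 + (7*2 + 2*(2 + (-3)**3*(1 + 2*(-3)))/(-3*(1 + 2*(-3)))) = 228 + (14 + 2*(-1/3)*(2 - 27*(1 - 6))/(1 - 6)) = 228 + (14 + 2*(-1/3)*(2 - 27*(-5))/(-5)) = 228 + (14 + 2*(-1/3)*(-1/5)*(2 + 135)) = 228 + (14 + 2*(-1/3)*(-1/5)*137) = 228 + (14 + 274/15) = 228 + 484/15 = 3904/15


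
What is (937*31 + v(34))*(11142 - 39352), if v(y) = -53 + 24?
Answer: -818597780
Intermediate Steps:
v(y) = -29
(937*31 + v(34))*(11142 - 39352) = (937*31 - 29)*(11142 - 39352) = (29047 - 29)*(-28210) = 29018*(-28210) = -818597780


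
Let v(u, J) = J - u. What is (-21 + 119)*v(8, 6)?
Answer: -196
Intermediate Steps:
(-21 + 119)*v(8, 6) = (-21 + 119)*(6 - 1*8) = 98*(6 - 8) = 98*(-2) = -196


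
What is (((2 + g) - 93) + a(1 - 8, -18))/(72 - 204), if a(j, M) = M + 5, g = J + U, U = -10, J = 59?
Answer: 5/12 ≈ 0.41667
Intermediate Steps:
g = 49 (g = 59 - 10 = 49)
a(j, M) = 5 + M
(((2 + g) - 93) + a(1 - 8, -18))/(72 - 204) = (((2 + 49) - 93) + (5 - 18))/(72 - 204) = ((51 - 93) - 13)/(-132) = (-42 - 13)*(-1/132) = -55*(-1/132) = 5/12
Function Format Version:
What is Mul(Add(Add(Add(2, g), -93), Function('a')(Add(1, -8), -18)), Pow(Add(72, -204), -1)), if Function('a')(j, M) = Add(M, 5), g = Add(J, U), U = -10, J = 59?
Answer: Rational(5, 12) ≈ 0.41667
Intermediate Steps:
g = 49 (g = Add(59, -10) = 49)
Function('a')(j, M) = Add(5, M)
Mul(Add(Add(Add(2, g), -93), Function('a')(Add(1, -8), -18)), Pow(Add(72, -204), -1)) = Mul(Add(Add(Add(2, 49), -93), Add(5, -18)), Pow(Add(72, -204), -1)) = Mul(Add(Add(51, -93), -13), Pow(-132, -1)) = Mul(Add(-42, -13), Rational(-1, 132)) = Mul(-55, Rational(-1, 132)) = Rational(5, 12)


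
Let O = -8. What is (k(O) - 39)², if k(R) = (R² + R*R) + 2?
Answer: 8281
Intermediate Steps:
k(R) = 2 + 2*R² (k(R) = (R² + R²) + 2 = 2*R² + 2 = 2 + 2*R²)
(k(O) - 39)² = ((2 + 2*(-8)²) - 39)² = ((2 + 2*64) - 39)² = ((2 + 128) - 39)² = (130 - 39)² = 91² = 8281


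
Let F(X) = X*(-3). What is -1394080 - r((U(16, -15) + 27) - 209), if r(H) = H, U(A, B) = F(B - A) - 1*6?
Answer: -1393985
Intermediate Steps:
F(X) = -3*X
U(A, B) = -6 - 3*B + 3*A (U(A, B) = -3*(B - A) - 1*6 = (-3*B + 3*A) - 6 = -6 - 3*B + 3*A)
-1394080 - r((U(16, -15) + 27) - 209) = -1394080 - (((-6 - 3*(-15) + 3*16) + 27) - 209) = -1394080 - (((-6 + 45 + 48) + 27) - 209) = -1394080 - ((87 + 27) - 209) = -1394080 - (114 - 209) = -1394080 - 1*(-95) = -1394080 + 95 = -1393985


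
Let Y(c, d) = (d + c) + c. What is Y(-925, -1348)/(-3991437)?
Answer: 1066/1330479 ≈ 0.00080121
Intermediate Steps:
Y(c, d) = d + 2*c (Y(c, d) = (c + d) + c = d + 2*c)
Y(-925, -1348)/(-3991437) = (-1348 + 2*(-925))/(-3991437) = (-1348 - 1850)*(-1/3991437) = -3198*(-1/3991437) = 1066/1330479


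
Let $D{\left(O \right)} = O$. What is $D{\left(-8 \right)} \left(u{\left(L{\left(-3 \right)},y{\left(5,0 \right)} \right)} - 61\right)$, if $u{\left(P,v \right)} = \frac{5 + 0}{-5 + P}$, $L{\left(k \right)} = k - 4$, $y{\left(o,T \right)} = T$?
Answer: $\frac{1474}{3} \approx 491.33$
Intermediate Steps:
$L{\left(k \right)} = -4 + k$
$u{\left(P,v \right)} = \frac{5}{-5 + P}$
$D{\left(-8 \right)} \left(u{\left(L{\left(-3 \right)},y{\left(5,0 \right)} \right)} - 61\right) = - 8 \left(\frac{5}{-5 - 7} - 61\right) = - 8 \left(\frac{5}{-12} - 61\right) = - 8 \left(5 \left(- \frac{1}{12}\right) - 61\right) = - 8 \left(- \frac{5}{12} - 61\right) = \left(-8\right) \left(- \frac{737}{12}\right) = \frac{1474}{3}$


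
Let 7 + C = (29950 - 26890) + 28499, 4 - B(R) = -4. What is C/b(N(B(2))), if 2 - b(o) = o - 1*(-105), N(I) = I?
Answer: -31552/111 ≈ -284.25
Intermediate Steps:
B(R) = 8 (B(R) = 4 - 1*(-4) = 4 + 4 = 8)
C = 31552 (C = -7 + ((29950 - 26890) + 28499) = -7 + (3060 + 28499) = -7 + 31559 = 31552)
b(o) = -103 - o (b(o) = 2 - (o - 1*(-105)) = 2 - (o + 105) = 2 - (105 + o) = 2 + (-105 - o) = -103 - o)
C/b(N(B(2))) = 31552/(-103 - 1*8) = 31552/(-103 - 8) = 31552/(-111) = 31552*(-1/111) = -31552/111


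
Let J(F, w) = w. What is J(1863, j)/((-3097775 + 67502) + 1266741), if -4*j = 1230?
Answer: 205/1175688 ≈ 0.00017437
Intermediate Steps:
j = -615/2 (j = -1/4*1230 = -615/2 ≈ -307.50)
J(1863, j)/((-3097775 + 67502) + 1266741) = -615/(2*((-3097775 + 67502) + 1266741)) = -615/(2*(-3030273 + 1266741)) = -615/2/(-1763532) = -615/2*(-1/1763532) = 205/1175688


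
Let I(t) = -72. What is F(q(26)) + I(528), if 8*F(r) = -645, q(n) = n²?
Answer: -1221/8 ≈ -152.63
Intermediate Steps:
F(r) = -645/8 (F(r) = (⅛)*(-645) = -645/8)
F(q(26)) + I(528) = -645/8 - 72 = -1221/8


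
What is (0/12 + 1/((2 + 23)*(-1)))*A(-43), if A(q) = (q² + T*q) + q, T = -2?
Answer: -1892/25 ≈ -75.680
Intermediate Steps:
A(q) = q² - q (A(q) = (q² - 2*q) + q = q² - q)
(0/12 + 1/((2 + 23)*(-1)))*A(-43) = (0/12 + 1/((2 + 23)*(-1)))*(-43*(-1 - 43)) = (0*(1/12) - 1/25)*(-43*(-44)) = (0 + (1/25)*(-1))*1892 = (0 - 1/25)*1892 = -1/25*1892 = -1892/25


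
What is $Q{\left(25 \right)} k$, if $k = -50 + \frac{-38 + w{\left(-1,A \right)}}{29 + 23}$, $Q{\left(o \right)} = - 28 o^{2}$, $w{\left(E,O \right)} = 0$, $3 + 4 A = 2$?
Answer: $\frac{11541250}{13} \approx 8.8779 \cdot 10^{5}$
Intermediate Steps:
$A = - \frac{1}{4}$ ($A = - \frac{3}{4} + \frac{1}{4} \cdot 2 = - \frac{3}{4} + \frac{1}{2} = - \frac{1}{4} \approx -0.25$)
$k = - \frac{1319}{26}$ ($k = -50 + \frac{-38 + 0}{29 + 23} = -50 - \frac{38}{52} = -50 - \frac{19}{26} = - \frac{1319}{26} \approx -50.731$)
$Q{\left(25 \right)} k = - 28 \cdot 25^{2} \left(- \frac{1319}{26}\right) = \left(-28\right) 625 \left(- \frac{1319}{26}\right) = \left(-17500\right) \left(- \frac{1319}{26}\right) = \frac{11541250}{13}$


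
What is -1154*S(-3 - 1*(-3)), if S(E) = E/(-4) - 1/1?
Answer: 1154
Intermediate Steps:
S(E) = -1 - E/4 (S(E) = E*(-1/4) - 1*1 = -E/4 - 1 = -1 - E/4)
-1154*S(-3 - 1*(-3)) = -1154*(-1 - (-3 - 1*(-3))/4) = -1154*(-1 - (-3 + 3)/4) = -1154*(-1 - 1/4*0) = -1154*(-1 + 0) = -1154*(-1) = 1154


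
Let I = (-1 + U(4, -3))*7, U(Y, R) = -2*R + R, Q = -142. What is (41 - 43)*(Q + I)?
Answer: 256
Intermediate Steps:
U(Y, R) = -R
I = 14 (I = (-1 - 1*(-3))*7 = (-1 + 3)*7 = 2*7 = 14)
(41 - 43)*(Q + I) = (41 - 43)*(-142 + 14) = -2*(-128) = 256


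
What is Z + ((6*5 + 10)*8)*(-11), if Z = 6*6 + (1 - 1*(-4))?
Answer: -3479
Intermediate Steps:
Z = 41 (Z = 36 + (1 + 4) = 36 + 5 = 41)
Z + ((6*5 + 10)*8)*(-11) = 41 + ((6*5 + 10)*8)*(-11) = 41 + ((30 + 10)*8)*(-11) = 41 + (40*8)*(-11) = 41 + 320*(-11) = 41 - 3520 = -3479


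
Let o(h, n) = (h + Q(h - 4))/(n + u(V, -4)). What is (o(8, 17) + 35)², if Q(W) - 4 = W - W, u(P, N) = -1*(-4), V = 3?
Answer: 62001/49 ≈ 1265.3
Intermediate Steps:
u(P, N) = 4
Q(W) = 4 (Q(W) = 4 + (W - W) = 4 + 0 = 4)
o(h, n) = (4 + h)/(4 + n) (o(h, n) = (h + 4)/(n + 4) = (4 + h)/(4 + n))
(o(8, 17) + 35)² = ((4 + 8)/(4 + 17) + 35)² = (12/21 + 35)² = ((1/21)*12 + 35)² = (4/7 + 35)² = (249/7)² = 62001/49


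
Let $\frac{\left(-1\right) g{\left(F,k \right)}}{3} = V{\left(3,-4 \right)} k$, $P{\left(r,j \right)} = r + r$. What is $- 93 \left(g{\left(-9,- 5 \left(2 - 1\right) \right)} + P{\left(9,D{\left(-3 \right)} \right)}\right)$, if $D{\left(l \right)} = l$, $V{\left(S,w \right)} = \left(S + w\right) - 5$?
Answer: $6696$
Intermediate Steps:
$V{\left(S,w \right)} = -5 + S + w$
$P{\left(r,j \right)} = 2 r$
$g{\left(F,k \right)} = 18 k$ ($g{\left(F,k \right)} = - 3 \left(-5 + 3 - 4\right) k = - 3 \left(- 6 k\right) = 18 k$)
$- 93 \left(g{\left(-9,- 5 \left(2 - 1\right) \right)} + P{\left(9,D{\left(-3 \right)} \right)}\right) = - 93 \left(18 \left(- 5 \left(2 - 1\right)\right) + 2 \cdot 9\right) = - 93 \left(18 \left(\left(-5\right) 1\right) + 18\right) = - 93 \left(18 \left(-5\right) + 18\right) = - 93 \left(-90 + 18\right) = \left(-93\right) \left(-72\right) = 6696$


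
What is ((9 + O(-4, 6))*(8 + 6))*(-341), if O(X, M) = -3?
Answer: -28644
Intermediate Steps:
((9 + O(-4, 6))*(8 + 6))*(-341) = ((9 - 3)*(8 + 6))*(-341) = (6*14)*(-341) = 84*(-341) = -28644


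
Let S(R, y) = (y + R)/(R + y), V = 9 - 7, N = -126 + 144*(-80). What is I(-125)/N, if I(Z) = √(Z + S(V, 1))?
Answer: -I*√31/5823 ≈ -0.00095617*I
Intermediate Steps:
N = -11646 (N = -126 - 11520 = -11646)
V = 2
S(R, y) = 1 (S(R, y) = (R + y)/(R + y) = 1)
I(Z) = √(1 + Z) (I(Z) = √(Z + 1) = √(1 + Z))
I(-125)/N = √(1 - 125)/(-11646) = √(-124)*(-1/11646) = (2*I*√31)*(-1/11646) = -I*√31/5823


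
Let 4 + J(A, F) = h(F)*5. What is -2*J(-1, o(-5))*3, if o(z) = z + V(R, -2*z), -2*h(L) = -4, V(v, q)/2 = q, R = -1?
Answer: -36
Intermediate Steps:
V(v, q) = 2*q
h(L) = 2 (h(L) = -½*(-4) = 2)
o(z) = -3*z (o(z) = z + 2*(-2*z) = z - 4*z = -3*z)
J(A, F) = 6 (J(A, F) = -4 + 2*5 = -4 + 10 = 6)
-2*J(-1, o(-5))*3 = -2*6*3 = -12*3 = -36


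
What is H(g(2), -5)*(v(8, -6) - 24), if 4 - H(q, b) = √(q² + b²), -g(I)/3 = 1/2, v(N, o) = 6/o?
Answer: -100 + 25*√109/2 ≈ 30.504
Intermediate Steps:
g(I) = -3/2
H(q, b) = 4 - √(b² + q²) (H(q, b) = 4 - √(q² + b²) = 4 - √(b² + q²))
H(g(2), -5)*(v(8, -6) - 24) = (4 - √((-5)² + (-3/2)²))*(6/(-6) - 24) = (4 - √(25 + 9/4))*(6*(-⅙) - 24) = (4 - √(109/4))*(-1 - 24) = (4 - √109/2)*(-25) = -100 + 25*√109/2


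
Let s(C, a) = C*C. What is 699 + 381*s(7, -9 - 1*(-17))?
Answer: 19368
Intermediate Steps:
s(C, a) = C²
699 + 381*s(7, -9 - 1*(-17)) = 699 + 381*7² = 699 + 381*49 = 699 + 18669 = 19368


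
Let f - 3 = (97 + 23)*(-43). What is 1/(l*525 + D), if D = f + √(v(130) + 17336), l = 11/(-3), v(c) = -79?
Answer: -7082/50137467 - √17257/50137467 ≈ -0.00014387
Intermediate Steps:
l = -11/3 (l = 11*(-⅓) = -11/3 ≈ -3.6667)
f = -5157 (f = 3 + (97 + 23)*(-43) = 3 + 120*(-43) = 3 - 5160 = -5157)
D = -5157 + √17257 (D = -5157 + √(-79 + 17336) = -5157 + √17257 ≈ -5025.6)
1/(l*525 + D) = 1/(-11/3*525 + (-5157 + √17257)) = 1/(-1925 + (-5157 + √17257)) = 1/(-7082 + √17257)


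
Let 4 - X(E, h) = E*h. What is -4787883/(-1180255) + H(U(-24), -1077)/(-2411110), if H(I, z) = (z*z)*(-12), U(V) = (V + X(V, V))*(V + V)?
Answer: 2797225660287/284572463305 ≈ 9.8296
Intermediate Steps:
X(E, h) = 4 - E*h
U(V) = 2*V*(4 + V - V**2) (U(V) = (V + (4 - V*V))*(V + V) = (V + (4 - V**2))*(2*V) = (4 + V - V**2)*(2*V) = 2*V*(4 + V - V**2))
H(I, z) = -12*z**2 (H(I, z) = z**2*(-12) = -12*z**2)
-4787883/(-1180255) + H(U(-24), -1077)/(-2411110) = -4787883/(-1180255) - 12*(-1077)**2/(-2411110) = -4787883*(-1/1180255) - 12*1159929*(-1/2411110) = 4787883/1180255 - 13919148*(-1/2411110) = 4787883/1180255 + 6959574/1205555 = 2797225660287/284572463305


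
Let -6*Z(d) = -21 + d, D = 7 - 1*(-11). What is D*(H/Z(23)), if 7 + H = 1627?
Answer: -87480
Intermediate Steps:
H = 1620 (H = -7 + 1627 = 1620)
D = 18 (D = 7 + 11 = 18)
Z(d) = 7/2 - d/6 (Z(d) = -(-21 + d)/6 = 7/2 - d/6)
D*(H/Z(23)) = 18*(1620/(7/2 - ⅙*23)) = 18*(1620/(7/2 - 23/6)) = 18*(1620/(-⅓)) = 18*(1620*(-3)) = 18*(-4860) = -87480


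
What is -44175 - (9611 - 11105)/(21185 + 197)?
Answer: -472274178/10691 ≈ -44175.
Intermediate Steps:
-44175 - (9611 - 11105)/(21185 + 197) = -44175 - (-1494)/21382 = -44175 - 1*(-747/10691) = -44175 + 747/10691 = -472274178/10691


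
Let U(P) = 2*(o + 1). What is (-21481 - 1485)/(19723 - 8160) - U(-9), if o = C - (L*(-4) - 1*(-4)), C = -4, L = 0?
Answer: 138916/11563 ≈ 12.014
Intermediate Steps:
o = -8 (o = -4 - (0*(-4) - 1*(-4)) = -4 - (0 + 4) = -4 - 1*4 = -4 - 4 = -8)
U(P) = -14 (U(P) = 2*(-8 + 1) = 2*(-7) = -14)
(-21481 - 1485)/(19723 - 8160) - U(-9) = (-21481 - 1485)/(19723 - 8160) - 1*(-14) = -22966/11563 + 14 = 138916/11563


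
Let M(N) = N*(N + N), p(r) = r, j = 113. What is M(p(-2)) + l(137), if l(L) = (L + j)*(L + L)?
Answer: 68508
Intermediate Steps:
M(N) = 2*N² (M(N) = N*(2*N) = 2*N²)
l(L) = 2*L*(113 + L) (l(L) = (L + 113)*(L + L) = (113 + L)*(2*L) = 2*L*(113 + L))
M(p(-2)) + l(137) = 2*(-2)² + 2*137*(113 + 137) = 2*4 + 2*137*250 = 8 + 68500 = 68508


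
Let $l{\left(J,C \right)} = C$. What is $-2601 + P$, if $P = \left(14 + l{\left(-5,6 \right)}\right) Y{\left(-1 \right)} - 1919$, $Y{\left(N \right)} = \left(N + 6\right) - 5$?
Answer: $-4520$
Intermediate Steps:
$Y{\left(N \right)} = 1 + N$ ($Y{\left(N \right)} = \left(6 + N\right) - 5 = 1 + N$)
$P = -1919$ ($P = \left(14 + 6\right) \left(1 - 1\right) - 1919 = 20 \cdot 0 - 1919 = 0 - 1919 = -1919$)
$-2601 + P = -2601 - 1919 = -4520$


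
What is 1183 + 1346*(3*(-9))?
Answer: -35159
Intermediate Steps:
1183 + 1346*(3*(-9)) = 1183 + 1346*(-27) = 1183 - 36342 = -35159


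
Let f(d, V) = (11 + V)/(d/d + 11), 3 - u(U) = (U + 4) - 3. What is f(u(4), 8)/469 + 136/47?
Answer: 766301/264516 ≈ 2.8970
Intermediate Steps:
u(U) = 2 - U (u(U) = 3 - ((U + 4) - 3) = 3 - ((4 + U) - 3) = 3 - (1 + U) = 3 + (-1 - U) = 2 - U)
f(d, V) = 11/12 + V/12 (f(d, V) = (11 + V)/(1 + 11) = (11 + V)/12 = (11 + V)*(1/12) = 11/12 + V/12)
f(u(4), 8)/469 + 136/47 = (11/12 + (1/12)*8)/469 + 136/47 = (11/12 + 2/3)*(1/469) + 136*(1/47) = (19/12)*(1/469) + 136/47 = 19/5628 + 136/47 = 766301/264516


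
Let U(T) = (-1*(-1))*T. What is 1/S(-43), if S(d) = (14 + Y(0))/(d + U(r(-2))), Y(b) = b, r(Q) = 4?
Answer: -39/14 ≈ -2.7857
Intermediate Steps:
U(T) = T (U(T) = 1*T = T)
S(d) = 14/(4 + d) (S(d) = (14 + 0)/(d + 4) = 14/(4 + d))
1/S(-43) = 1/(14/(4 - 43)) = 1/(14/(-39)) = 1/(14*(-1/39)) = 1/(-14/39) = -39/14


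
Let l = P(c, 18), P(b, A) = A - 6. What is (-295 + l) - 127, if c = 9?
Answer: -410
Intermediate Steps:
P(b, A) = -6 + A
l = 12 (l = -6 + 18 = 12)
(-295 + l) - 127 = (-295 + 12) - 127 = -283 - 127 = -410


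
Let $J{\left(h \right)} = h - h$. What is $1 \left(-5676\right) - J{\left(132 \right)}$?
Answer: $-5676$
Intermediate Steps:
$J{\left(h \right)} = 0$
$1 \left(-5676\right) - J{\left(132 \right)} = 1 \left(-5676\right) - 0 = -5676 + 0 = -5676$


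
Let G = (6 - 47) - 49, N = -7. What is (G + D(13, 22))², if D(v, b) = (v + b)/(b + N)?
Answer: 69169/9 ≈ 7685.4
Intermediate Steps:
D(v, b) = (b + v)/(-7 + b) (D(v, b) = (v + b)/(b - 7) = (b + v)/(-7 + b))
G = -90 (G = -41 - 49 = -90)
(G + D(13, 22))² = (-90 + (22 + 13)/(-7 + 22))² = (-90 + 35/15)² = (-90 + (1/15)*35)² = (-90 + 7/3)² = (-263/3)² = 69169/9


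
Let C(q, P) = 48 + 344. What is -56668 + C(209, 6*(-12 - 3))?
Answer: -56276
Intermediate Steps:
C(q, P) = 392
-56668 + C(209, 6*(-12 - 3)) = -56668 + 392 = -56276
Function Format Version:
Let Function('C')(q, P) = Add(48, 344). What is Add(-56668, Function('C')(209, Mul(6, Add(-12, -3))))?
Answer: -56276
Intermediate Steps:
Function('C')(q, P) = 392
Add(-56668, Function('C')(209, Mul(6, Add(-12, -3)))) = Add(-56668, 392) = -56276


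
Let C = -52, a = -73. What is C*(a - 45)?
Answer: 6136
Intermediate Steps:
C*(a - 45) = -52*(-73 - 45) = -52*(-118) = 6136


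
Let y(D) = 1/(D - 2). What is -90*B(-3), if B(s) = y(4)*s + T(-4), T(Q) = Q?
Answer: 495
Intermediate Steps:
y(D) = 1/(-2 + D)
B(s) = -4 + s/2 (B(s) = s/(-2 + 4) - 4 = s/2 - 4 = -4 + s/2)
-90*B(-3) = -90*(-4 + (½)*(-3)) = -90*(-4 - 3/2) = -90*(-11/2) = 495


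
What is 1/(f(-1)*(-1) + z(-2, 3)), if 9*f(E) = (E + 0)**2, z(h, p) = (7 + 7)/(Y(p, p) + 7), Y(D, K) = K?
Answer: 45/58 ≈ 0.77586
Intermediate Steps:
z(h, p) = 14/(7 + p) (z(h, p) = (7 + 7)/(p + 7) = 14/(7 + p))
f(E) = E**2/9 (f(E) = (E + 0)**2/9 = E**2/9)
1/(f(-1)*(-1) + z(-2, 3)) = 1/(((1/9)*(-1)**2)*(-1) + 14/(7 + 3)) = 1/(((1/9)*1)*(-1) + 14/10) = 1/((1/9)*(-1) + 14*(1/10)) = 1/(-1/9 + 7/5) = 1/(58/45) = 45/58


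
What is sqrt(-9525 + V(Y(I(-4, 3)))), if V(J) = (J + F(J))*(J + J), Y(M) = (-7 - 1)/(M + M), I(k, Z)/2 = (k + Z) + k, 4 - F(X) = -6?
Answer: 67*I*sqrt(53)/5 ≈ 97.553*I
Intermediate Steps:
F(X) = 10 (F(X) = 4 - 1*(-6) = 4 + 6 = 10)
I(k, Z) = 2*Z + 4*k (I(k, Z) = 2*((k + Z) + k) = 2*((Z + k) + k) = 2*(Z + 2*k) = 2*Z + 4*k)
Y(M) = -4/M (Y(M) = -8*1/(2*M) = -4/M)
V(J) = 2*J*(10 + J) (V(J) = (J + 10)*(J + J) = (10 + J)*(2*J) = 2*J*(10 + J))
sqrt(-9525 + V(Y(I(-4, 3)))) = sqrt(-9525 + 2*(-4/(2*3 + 4*(-4)))*(10 - 4/(2*3 + 4*(-4)))) = sqrt(-9525 + 2*(-4/(6 - 16))*(10 - 4/(6 - 16))) = sqrt(-9525 + 2*(-4/(-10))*(10 - 4/(-10))) = sqrt(-9525 + 2*(-4*(-1/10))*(10 - 4*(-1/10))) = sqrt(-9525 + 2*(2/5)*(10 + 2/5)) = sqrt(-9525 + 2*(2/5)*(52/5)) = sqrt(-9525 + 208/25) = sqrt(-237917/25) = 67*I*sqrt(53)/5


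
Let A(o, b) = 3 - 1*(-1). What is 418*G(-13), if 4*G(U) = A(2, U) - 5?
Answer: -209/2 ≈ -104.50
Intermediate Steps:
A(o, b) = 4 (A(o, b) = 3 + 1 = 4)
G(U) = -1/4 (G(U) = (4 - 5)/4 = (1/4)*(-1) = -1/4)
418*G(-13) = 418*(-1/4) = -209/2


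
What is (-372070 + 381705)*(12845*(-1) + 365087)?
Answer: 3393851670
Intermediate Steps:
(-372070 + 381705)*(12845*(-1) + 365087) = 9635*(-12845 + 365087) = 9635*352242 = 3393851670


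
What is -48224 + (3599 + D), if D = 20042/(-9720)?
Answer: -216887521/4860 ≈ -44627.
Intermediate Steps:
D = -10021/4860 (D = 20042*(-1/9720) = -10021/4860 ≈ -2.0619)
-48224 + (3599 + D) = -48224 + (3599 - 10021/4860) = -48224 + 17481119/4860 = -216887521/4860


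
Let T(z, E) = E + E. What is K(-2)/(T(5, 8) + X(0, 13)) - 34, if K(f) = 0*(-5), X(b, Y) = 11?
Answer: -34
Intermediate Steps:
T(z, E) = 2*E
K(f) = 0
K(-2)/(T(5, 8) + X(0, 13)) - 34 = 0/(2*8 + 11) - 34 = 0/(16 + 11) - 34 = 0/27 - 34 = 0*(1/27) - 34 = 0 - 34 = -34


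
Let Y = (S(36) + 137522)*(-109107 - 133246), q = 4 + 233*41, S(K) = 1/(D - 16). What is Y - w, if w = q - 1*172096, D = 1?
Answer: -499930358552/15 ≈ -3.3329e+10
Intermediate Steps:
S(K) = -1/15 (S(K) = 1/(1 - 16) = 1/(-15) = -1/15)
q = 9557 (q = 4 + 9553 = 9557)
w = -162539 (w = 9557 - 1*172096 = 9557 - 172096 = -162539)
Y = -499932796637/15 (Y = (-1/15 + 137522)*(-109107 - 133246) = (2062829/15)*(-242353) = -499932796637/15 ≈ -3.3329e+10)
Y - w = -499932796637/15 - 1*(-162539) = -499932796637/15 + 162539 = -499930358552/15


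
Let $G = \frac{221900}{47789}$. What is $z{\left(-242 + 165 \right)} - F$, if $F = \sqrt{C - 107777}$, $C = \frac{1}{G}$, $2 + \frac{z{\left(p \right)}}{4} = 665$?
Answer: $2652 - \frac{i \sqrt{1083038131141}}{3170} \approx 2652.0 - 328.29 i$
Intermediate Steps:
$G = \frac{31700}{6827}$ ($G = 221900 \cdot \frac{1}{47789} = \frac{31700}{6827} \approx 4.6433$)
$z{\left(p \right)} = 2652$ ($z{\left(p \right)} = -8 + 4 \cdot 665 = -8 + 2660 = 2652$)
$C = \frac{6827}{31700}$ ($C = \frac{1}{\frac{31700}{6827}} = \frac{6827}{31700} \approx 0.21536$)
$F = \frac{i \sqrt{1083038131141}}{3170}$ ($F = \sqrt{\frac{6827}{31700} - 107777} = \sqrt{- \frac{3416524073}{31700}} = \frac{i \sqrt{1083038131141}}{3170} \approx 328.29 i$)
$z{\left(-242 + 165 \right)} - F = 2652 - \frac{i \sqrt{1083038131141}}{3170}$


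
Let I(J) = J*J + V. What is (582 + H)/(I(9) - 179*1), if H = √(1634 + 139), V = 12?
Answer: -291/43 - 3*√197/86 ≈ -7.2571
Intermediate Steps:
H = 3*√197 (H = √1773 = 3*√197 ≈ 42.107)
I(J) = 12 + J² (I(J) = J*J + 12 = J² + 12 = 12 + J²)
(582 + H)/(I(9) - 179*1) = (582 + 3*√197)/((12 + 9²) - 179*1) = (582 + 3*√197)/((12 + 81) - 179) = (582 + 3*√197)/(93 - 179) = (582 + 3*√197)/(-86) = (582 + 3*√197)*(-1/86) = -291/43 - 3*√197/86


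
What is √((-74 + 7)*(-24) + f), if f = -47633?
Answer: 5*I*√1841 ≈ 214.53*I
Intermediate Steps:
√((-74 + 7)*(-24) + f) = √((-74 + 7)*(-24) - 47633) = √(-67*(-24) - 47633) = √(1608 - 47633) = √(-46025) = 5*I*√1841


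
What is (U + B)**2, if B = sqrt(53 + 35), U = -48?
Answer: 2392 - 192*sqrt(22) ≈ 1491.4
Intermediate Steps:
B = 2*sqrt(22) (B = sqrt(88) = 2*sqrt(22) ≈ 9.3808)
(U + B)**2 = (-48 + 2*sqrt(22))**2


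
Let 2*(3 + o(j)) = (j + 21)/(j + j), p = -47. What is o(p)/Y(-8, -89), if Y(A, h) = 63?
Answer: -269/5922 ≈ -0.045424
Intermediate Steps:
o(j) = -3 + (21 + j)/(4*j) (o(j) = -3 + ((j + 21)/(j + j))/2 = -3 + ((21 + j)/((2*j)))/2 = -3 + ((21 + j)*(1/(2*j)))/2 = -3 + ((21 + j)/(2*j))/2 = -3 + (21 + j)/(4*j))
o(p)/Y(-8, -89) = ((¼)*(21 - 11*(-47))/(-47))/63 = ((¼)*(-1/47)*(21 + 517))*(1/63) = ((¼)*(-1/47)*538)*(1/63) = -269/94*1/63 = -269/5922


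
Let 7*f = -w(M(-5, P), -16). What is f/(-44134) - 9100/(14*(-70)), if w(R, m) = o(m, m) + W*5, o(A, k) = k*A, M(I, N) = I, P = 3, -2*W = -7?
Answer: 5737967/617876 ≈ 9.2866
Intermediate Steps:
W = 7/2 (W = -1/2*(-7) = 7/2 ≈ 3.5000)
o(A, k) = A*k
w(R, m) = 35/2 + m**2 (w(R, m) = m*m + (7/2)*5 = m**2 + 35/2 = 35/2 + m**2)
f = -547/14 (f = (-(35/2 + (-16)**2))/7 = (-(35/2 + 256))/7 = (-1*547/2)/7 = (1/7)*(-547/2) = -547/14 ≈ -39.071)
f/(-44134) - 9100/(14*(-70)) = -547/14/(-44134) - 9100/(14*(-70)) = -547/14*(-1/44134) - 9100/(-980) = 547/617876 - 9100*(-1/980) = 547/617876 + 65/7 = 5737967/617876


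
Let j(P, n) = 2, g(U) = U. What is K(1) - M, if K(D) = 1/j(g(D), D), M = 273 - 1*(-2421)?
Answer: -5387/2 ≈ -2693.5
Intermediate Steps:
M = 2694 (M = 273 + 2421 = 2694)
K(D) = ½ (K(D) = 1/2 = ½)
K(1) - M = ½ - 1*2694 = ½ - 2694 = -5387/2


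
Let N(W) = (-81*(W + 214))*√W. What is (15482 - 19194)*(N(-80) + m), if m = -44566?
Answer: 165428992 + 161160192*I*√5 ≈ 1.6543e+8 + 3.6037e+8*I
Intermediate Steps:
N(W) = √W*(-17334 - 81*W) (N(W) = (-81*(214 + W))*√W = (-(17334 + 81*W))*√W = (-17334 - 81*W)*√W = √W*(-17334 - 81*W))
(15482 - 19194)*(N(-80) + m) = (15482 - 19194)*(81*√(-80)*(-214 - 1*(-80)) - 44566) = -3712*(81*(4*I*√5)*(-214 + 80) - 44566) = -3712*(81*(4*I*√5)*(-134) - 44566) = -3712*(-43416*I*√5 - 44566) = -3712*(-44566 - 43416*I*√5) = 165428992 + 161160192*I*√5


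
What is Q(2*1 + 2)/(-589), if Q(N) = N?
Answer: -4/589 ≈ -0.0067912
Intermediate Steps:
Q(2*1 + 2)/(-589) = (2*1 + 2)/(-589) = (2 + 2)*(-1/589) = 4*(-1/589) = -4/589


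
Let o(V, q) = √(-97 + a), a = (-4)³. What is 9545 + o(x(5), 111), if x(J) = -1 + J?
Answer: 9545 + I*√161 ≈ 9545.0 + 12.689*I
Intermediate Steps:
a = -64
o(V, q) = I*√161 (o(V, q) = √(-97 - 64) = √(-161) = I*√161)
9545 + o(x(5), 111) = 9545 + I*√161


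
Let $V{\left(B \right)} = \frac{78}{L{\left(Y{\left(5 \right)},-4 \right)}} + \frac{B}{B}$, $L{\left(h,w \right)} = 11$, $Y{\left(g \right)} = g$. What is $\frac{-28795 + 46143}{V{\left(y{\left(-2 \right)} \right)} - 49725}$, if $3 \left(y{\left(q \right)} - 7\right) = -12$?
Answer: $- \frac{95414}{273443} \approx -0.34894$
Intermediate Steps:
$y{\left(q \right)} = 3$ ($y{\left(q \right)} = 7 + \frac{1}{3} \left(-12\right) = 7 - 4 = 3$)
$V{\left(B \right)} = \frac{89}{11}$ ($V{\left(B \right)} = \frac{78}{11} + \frac{B}{B} = 78 \cdot \frac{1}{11} + 1 = \frac{78}{11} + 1 = \frac{89}{11}$)
$\frac{-28795 + 46143}{V{\left(y{\left(-2 \right)} \right)} - 49725} = \frac{-28795 + 46143}{\frac{89}{11} - 49725} = \frac{17348}{- \frac{546886}{11}} = 17348 \left(- \frac{11}{546886}\right) = - \frac{95414}{273443}$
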